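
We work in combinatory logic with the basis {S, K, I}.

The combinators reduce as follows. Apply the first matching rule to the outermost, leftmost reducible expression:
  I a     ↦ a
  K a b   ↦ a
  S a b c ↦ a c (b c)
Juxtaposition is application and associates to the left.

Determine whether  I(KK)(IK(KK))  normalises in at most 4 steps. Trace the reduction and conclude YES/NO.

  start: I(KK)(IK(KK))
  →1  KK(IK(KK))
  →2  K

Answer: YES — reaches normal form K in 2 ≤ 4 steps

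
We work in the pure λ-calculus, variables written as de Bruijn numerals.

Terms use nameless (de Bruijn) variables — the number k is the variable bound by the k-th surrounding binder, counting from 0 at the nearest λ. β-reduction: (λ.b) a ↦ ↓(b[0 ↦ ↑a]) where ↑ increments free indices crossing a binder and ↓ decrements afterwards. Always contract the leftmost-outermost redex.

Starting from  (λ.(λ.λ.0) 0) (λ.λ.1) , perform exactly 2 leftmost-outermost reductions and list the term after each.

  start: (λ.(λ.λ.0) 0) (λ.λ.1)
  →1  (λ.λ.0) (λ.λ.1)
  →2  λ.0

Answer: after 2 steps: λ.0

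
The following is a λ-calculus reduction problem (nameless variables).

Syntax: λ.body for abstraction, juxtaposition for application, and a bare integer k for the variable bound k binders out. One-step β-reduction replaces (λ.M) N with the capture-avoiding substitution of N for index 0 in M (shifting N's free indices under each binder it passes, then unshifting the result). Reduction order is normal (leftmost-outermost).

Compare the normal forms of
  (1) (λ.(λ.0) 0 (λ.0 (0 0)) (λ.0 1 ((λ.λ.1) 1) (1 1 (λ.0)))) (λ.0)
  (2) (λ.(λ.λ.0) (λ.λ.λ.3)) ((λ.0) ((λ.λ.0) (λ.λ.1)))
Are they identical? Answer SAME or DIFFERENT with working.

Term A:
  start: (λ.(λ.0) 0 (λ.0 (0 0)) (λ.0 1 ((λ.λ.1) 1) (1 1 (λ.0)))) (λ.0)
  step 1: (λ.0) (λ.0) (λ.0 (0 0)) (λ.0 (λ.0) ((λ.λ.1) (λ.0)) ((λ.0) (λ.0) (λ.0)))
  step 2: (λ.0) (λ.0 (0 0)) (λ.0 (λ.0) ((λ.λ.1) (λ.0)) ((λ.0) (λ.0) (λ.0)))
  step 3: (λ.0 (0 0)) (λ.0 (λ.0) ((λ.λ.1) (λ.0)) ((λ.0) (λ.0) (λ.0)))
  step 4: (λ.0 (λ.0) ((λ.λ.1) (λ.0)) ((λ.0) (λ.0) (λ.0))) ((λ.0 (λ.0) ((λ.λ.1) (λ.0)) ((λ.0) (λ.0) (λ.0))) (λ.0 (λ.0) ((λ.λ.1) (λ.0)) ((λ.0) (λ.0) (λ.0))))
  step 5: (λ.0 (λ.0) ((λ.λ.1) (λ.0)) ((λ.0) (λ.0) (λ.0))) (λ.0 (λ.0) ((λ.λ.1) (λ.0)) ((λ.0) (λ.0) (λ.0))) (λ.0) ((λ.λ.1) (λ.0)) ((λ.0) (λ.0) (λ.0))
  step 6: (λ.0 (λ.0) ((λ.λ.1) (λ.0)) ((λ.0) (λ.0) (λ.0))) (λ.0) ((λ.λ.1) (λ.0)) ((λ.0) (λ.0) (λ.0)) (λ.0) ((λ.λ.1) (λ.0)) ((λ.0) (λ.0) (λ.0))
  step 7: (λ.0) (λ.0) ((λ.λ.1) (λ.0)) ((λ.0) (λ.0) (λ.0)) ((λ.λ.1) (λ.0)) ((λ.0) (λ.0) (λ.0)) (λ.0) ((λ.λ.1) (λ.0)) ((λ.0) (λ.0) (λ.0))
  step 8: (λ.0) ((λ.λ.1) (λ.0)) ((λ.0) (λ.0) (λ.0)) ((λ.λ.1) (λ.0)) ((λ.0) (λ.0) (λ.0)) (λ.0) ((λ.λ.1) (λ.0)) ((λ.0) (λ.0) (λ.0))
  step 9: (λ.λ.1) (λ.0) ((λ.0) (λ.0) (λ.0)) ((λ.λ.1) (λ.0)) ((λ.0) (λ.0) (λ.0)) (λ.0) ((λ.λ.1) (λ.0)) ((λ.0) (λ.0) (λ.0))
  step 10: (λ.λ.0) ((λ.0) (λ.0) (λ.0)) ((λ.λ.1) (λ.0)) ((λ.0) (λ.0) (λ.0)) (λ.0) ((λ.λ.1) (λ.0)) ((λ.0) (λ.0) (λ.0))
  step 11: (λ.0) ((λ.λ.1) (λ.0)) ((λ.0) (λ.0) (λ.0)) (λ.0) ((λ.λ.1) (λ.0)) ((λ.0) (λ.0) (λ.0))
  step 12: (λ.λ.1) (λ.0) ((λ.0) (λ.0) (λ.0)) (λ.0) ((λ.λ.1) (λ.0)) ((λ.0) (λ.0) (λ.0))
  step 13: (λ.λ.0) ((λ.0) (λ.0) (λ.0)) (λ.0) ((λ.λ.1) (λ.0)) ((λ.0) (λ.0) (λ.0))
  step 14: (λ.0) (λ.0) ((λ.λ.1) (λ.0)) ((λ.0) (λ.0) (λ.0))
  step 15: (λ.0) ((λ.λ.1) (λ.0)) ((λ.0) (λ.0) (λ.0))
  step 16: (λ.λ.1) (λ.0) ((λ.0) (λ.0) (λ.0))
  step 17: (λ.λ.0) ((λ.0) (λ.0) (λ.0))
  step 18: λ.0

Term B:
  start: (λ.(λ.λ.0) (λ.λ.λ.3)) ((λ.0) ((λ.λ.0) (λ.λ.1)))
  step 1: (λ.λ.0) (λ.λ.λ.(λ.0) ((λ.λ.0) (λ.λ.1)))
  step 2: λ.0

Answer: SAME — A ⇓ λ.0, B ⇓ λ.0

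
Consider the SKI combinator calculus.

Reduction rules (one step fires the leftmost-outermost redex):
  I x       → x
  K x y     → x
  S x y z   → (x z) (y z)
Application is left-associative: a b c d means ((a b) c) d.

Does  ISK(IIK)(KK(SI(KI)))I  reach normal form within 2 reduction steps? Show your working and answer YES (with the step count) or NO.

  start: ISK(IIK)(KK(SI(KI)))I
  [1] SK(IIK)(KK(SI(KI)))I
  [2] K(KK(SI(KI)))(IIK(KK(SI(KI))))I

Answer: NO — after 2 steps the term is K(KK(SI(KI)))(IIK(KK(SI(KI))))I, not yet normal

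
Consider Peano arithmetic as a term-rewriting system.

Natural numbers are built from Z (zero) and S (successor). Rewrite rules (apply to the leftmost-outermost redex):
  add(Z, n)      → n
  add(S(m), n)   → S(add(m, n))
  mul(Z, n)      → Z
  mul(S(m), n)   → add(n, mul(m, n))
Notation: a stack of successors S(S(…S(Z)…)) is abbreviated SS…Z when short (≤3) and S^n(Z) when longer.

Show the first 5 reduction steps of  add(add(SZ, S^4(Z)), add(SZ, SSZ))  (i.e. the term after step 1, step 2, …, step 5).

Answer: after 5 steps: S(S(S(add(SSZ, add(SZ, SSZ)))))

Working:
  start: add(add(SZ, S^4(Z)), add(SZ, SSZ))
  →1  add(S(add(Z, S^4(Z))), add(SZ, SSZ))
  →2  S(add(add(Z, S^4(Z)), add(SZ, SSZ)))
  →3  S(add(S^4(Z), add(SZ, SSZ)))
  →4  S(S(add(SSSZ, add(SZ, SSZ))))
  →5  S(S(S(add(SSZ, add(SZ, SSZ)))))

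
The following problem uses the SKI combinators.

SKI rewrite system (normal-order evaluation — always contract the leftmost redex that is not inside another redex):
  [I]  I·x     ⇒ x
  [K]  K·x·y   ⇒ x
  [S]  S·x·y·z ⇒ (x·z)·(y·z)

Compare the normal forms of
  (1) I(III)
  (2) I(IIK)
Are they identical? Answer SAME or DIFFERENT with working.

Answer: DIFFERENT — A ⇓ I, B ⇓ K

Reduction:
Term A:
  start: I(III)
  →1  III
  →2  II
  →3  I

Term B:
  start: I(IIK)
  →1  IIK
  →2  IK
  →3  K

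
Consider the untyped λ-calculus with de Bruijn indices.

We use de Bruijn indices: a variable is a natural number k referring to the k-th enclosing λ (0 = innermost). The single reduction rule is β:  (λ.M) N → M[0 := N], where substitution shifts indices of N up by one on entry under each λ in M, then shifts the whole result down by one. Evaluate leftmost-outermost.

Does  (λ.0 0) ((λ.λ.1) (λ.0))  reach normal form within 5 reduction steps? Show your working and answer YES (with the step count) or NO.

  start: (λ.0 0) ((λ.λ.1) (λ.0))
  →1  (λ.λ.1) (λ.0) ((λ.λ.1) (λ.0))
  →2  (λ.λ.0) ((λ.λ.1) (λ.0))
  →3  λ.0

Answer: YES — reaches normal form λ.0 in 3 ≤ 5 steps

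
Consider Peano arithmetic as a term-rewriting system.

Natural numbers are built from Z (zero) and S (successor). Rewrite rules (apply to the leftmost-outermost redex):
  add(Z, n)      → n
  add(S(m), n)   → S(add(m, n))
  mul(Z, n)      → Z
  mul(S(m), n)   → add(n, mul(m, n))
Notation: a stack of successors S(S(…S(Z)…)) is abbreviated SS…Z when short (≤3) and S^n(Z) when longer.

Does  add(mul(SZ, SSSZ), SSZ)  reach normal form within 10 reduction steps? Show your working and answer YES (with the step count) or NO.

  start: add(mul(SZ, SSSZ), SSZ)
  step 1: add(add(SSSZ, mul(Z, SSSZ)), SSZ)
  step 2: add(S(add(SSZ, mul(Z, SSSZ))), SSZ)
  step 3: S(add(add(SSZ, mul(Z, SSSZ)), SSZ))
  step 4: S(add(S(add(SZ, mul(Z, SSSZ))), SSZ))
  step 5: S(S(add(add(SZ, mul(Z, SSSZ)), SSZ)))
  step 6: S(S(add(S(add(Z, mul(Z, SSSZ))), SSZ)))
  step 7: S(S(S(add(add(Z, mul(Z, SSSZ)), SSZ))))
  step 8: S(S(S(add(mul(Z, SSSZ), SSZ))))
  step 9: S(S(S(add(Z, SSZ))))
  step 10: S^5(Z)

Answer: YES — reaches normal form S^5(Z) in 10 ≤ 10 steps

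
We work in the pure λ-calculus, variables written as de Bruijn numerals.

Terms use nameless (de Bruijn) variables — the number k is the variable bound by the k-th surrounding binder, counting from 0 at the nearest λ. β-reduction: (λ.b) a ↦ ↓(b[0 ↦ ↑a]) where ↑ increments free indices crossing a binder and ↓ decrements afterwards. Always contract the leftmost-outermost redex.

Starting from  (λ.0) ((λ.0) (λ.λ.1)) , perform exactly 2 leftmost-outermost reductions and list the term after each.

  start: (λ.0) ((λ.0) (λ.λ.1))
  [1] (λ.0) (λ.λ.1)
  [2] λ.λ.1

Answer: after 2 steps: λ.λ.1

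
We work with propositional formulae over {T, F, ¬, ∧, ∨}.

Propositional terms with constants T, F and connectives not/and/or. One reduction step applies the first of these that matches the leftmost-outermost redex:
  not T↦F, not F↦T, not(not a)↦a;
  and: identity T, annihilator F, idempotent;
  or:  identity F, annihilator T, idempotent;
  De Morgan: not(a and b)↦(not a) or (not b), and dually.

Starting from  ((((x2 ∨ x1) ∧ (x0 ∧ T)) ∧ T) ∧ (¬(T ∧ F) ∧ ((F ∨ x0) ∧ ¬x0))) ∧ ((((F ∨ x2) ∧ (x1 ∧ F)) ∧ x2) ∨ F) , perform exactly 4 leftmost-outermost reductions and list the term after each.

  start: ((((x2 ∨ x1) ∧ (x0 ∧ T)) ∧ T) ∧ (¬(T ∧ F) ∧ ((F ∨ x0) ∧ ¬x0))) ∧ ((((F ∨ x2) ∧ (x1 ∧ F)) ∧ x2) ∨ F)
  →1  (((x2 ∨ x1) ∧ (x0 ∧ T)) ∧ (¬(T ∧ F) ∧ ((F ∨ x0) ∧ ¬x0))) ∧ ((((F ∨ x2) ∧ (x1 ∧ F)) ∧ x2) ∨ F)
  →2  (((x2 ∨ x1) ∧ x0) ∧ (¬(T ∧ F) ∧ ((F ∨ x0) ∧ ¬x0))) ∧ ((((F ∨ x2) ∧ (x1 ∧ F)) ∧ x2) ∨ F)
  →3  (((x2 ∨ x1) ∧ x0) ∧ ((¬T ∨ ¬F) ∧ ((F ∨ x0) ∧ ¬x0))) ∧ ((((F ∨ x2) ∧ (x1 ∧ F)) ∧ x2) ∨ F)
  →4  (((x2 ∨ x1) ∧ x0) ∧ ((F ∨ ¬F) ∧ ((F ∨ x0) ∧ ¬x0))) ∧ ((((F ∨ x2) ∧ (x1 ∧ F)) ∧ x2) ∨ F)

Answer: after 4 steps: (((x2 ∨ x1) ∧ x0) ∧ ((F ∨ ¬F) ∧ ((F ∨ x0) ∧ ¬x0))) ∧ ((((F ∨ x2) ∧ (x1 ∧ F)) ∧ x2) ∨ F)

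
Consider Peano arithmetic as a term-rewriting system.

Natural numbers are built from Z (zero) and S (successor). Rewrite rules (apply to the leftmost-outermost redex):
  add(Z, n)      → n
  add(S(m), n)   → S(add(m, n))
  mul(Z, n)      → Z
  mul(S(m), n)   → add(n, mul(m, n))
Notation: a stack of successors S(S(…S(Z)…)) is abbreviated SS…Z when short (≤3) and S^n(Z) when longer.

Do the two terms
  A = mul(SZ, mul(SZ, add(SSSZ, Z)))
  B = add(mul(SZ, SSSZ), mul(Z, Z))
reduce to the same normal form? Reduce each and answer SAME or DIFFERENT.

Term A:
  start: mul(SZ, mul(SZ, add(SSSZ, Z)))
  step 1: add(mul(SZ, add(SSSZ, Z)), mul(Z, mul(SZ, add(SSSZ, Z))))
  step 2: add(add(add(SSSZ, Z), mul(Z, add(SSSZ, Z))), mul(Z, mul(SZ, add(SSSZ, Z))))
  step 3: add(add(S(add(SSZ, Z)), mul(Z, add(SSSZ, Z))), mul(Z, mul(SZ, add(SSSZ, Z))))
  step 4: add(S(add(add(SSZ, Z), mul(Z, add(SSSZ, Z)))), mul(Z, mul(SZ, add(SSSZ, Z))))
  step 5: S(add(add(add(SSZ, Z), mul(Z, add(SSSZ, Z))), mul(Z, mul(SZ, add(SSSZ, Z)))))
  step 6: S(add(add(S(add(SZ, Z)), mul(Z, add(SSSZ, Z))), mul(Z, mul(SZ, add(SSSZ, Z)))))
  step 7: S(add(S(add(add(SZ, Z), mul(Z, add(SSSZ, Z)))), mul(Z, mul(SZ, add(SSSZ, Z)))))
  step 8: S(S(add(add(add(SZ, Z), mul(Z, add(SSSZ, Z))), mul(Z, mul(SZ, add(SSSZ, Z))))))
  step 9: S(S(add(add(S(add(Z, Z)), mul(Z, add(SSSZ, Z))), mul(Z, mul(SZ, add(SSSZ, Z))))))
  step 10: S(S(add(S(add(add(Z, Z), mul(Z, add(SSSZ, Z)))), mul(Z, mul(SZ, add(SSSZ, Z))))))
  step 11: S(S(S(add(add(add(Z, Z), mul(Z, add(SSSZ, Z))), mul(Z, mul(SZ, add(SSSZ, Z)))))))
  step 12: S(S(S(add(add(Z, mul(Z, add(SSSZ, Z))), mul(Z, mul(SZ, add(SSSZ, Z)))))))
  step 13: S(S(S(add(mul(Z, add(SSSZ, Z)), mul(Z, mul(SZ, add(SSSZ, Z)))))))
  step 14: S(S(S(add(Z, mul(Z, mul(SZ, add(SSSZ, Z)))))))
  step 15: S(S(S(mul(Z, mul(SZ, add(SSSZ, Z))))))
  step 16: SSSZ

Term B:
  start: add(mul(SZ, SSSZ), mul(Z, Z))
  step 1: add(add(SSSZ, mul(Z, SSSZ)), mul(Z, Z))
  step 2: add(S(add(SSZ, mul(Z, SSSZ))), mul(Z, Z))
  step 3: S(add(add(SSZ, mul(Z, SSSZ)), mul(Z, Z)))
  step 4: S(add(S(add(SZ, mul(Z, SSSZ))), mul(Z, Z)))
  step 5: S(S(add(add(SZ, mul(Z, SSSZ)), mul(Z, Z))))
  step 6: S(S(add(S(add(Z, mul(Z, SSSZ))), mul(Z, Z))))
  step 7: S(S(S(add(add(Z, mul(Z, SSSZ)), mul(Z, Z)))))
  step 8: S(S(S(add(mul(Z, SSSZ), mul(Z, Z)))))
  step 9: S(S(S(add(Z, mul(Z, Z)))))
  step 10: S(S(S(mul(Z, Z))))
  step 11: SSSZ

Answer: SAME — A ⇓ SSSZ, B ⇓ SSSZ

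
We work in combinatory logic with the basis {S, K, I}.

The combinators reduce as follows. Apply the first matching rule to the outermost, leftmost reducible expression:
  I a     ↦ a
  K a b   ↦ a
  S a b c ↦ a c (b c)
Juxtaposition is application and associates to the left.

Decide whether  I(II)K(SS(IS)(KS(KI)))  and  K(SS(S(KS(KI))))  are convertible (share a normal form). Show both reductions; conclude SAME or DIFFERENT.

Term A:
  start: I(II)K(SS(IS)(KS(KI)))
  step 1: IIK(SS(IS)(KS(KI)))
  step 2: IK(SS(IS)(KS(KI)))
  step 3: K(SS(IS)(KS(KI)))
  step 4: K(S(KS(KI))(IS(KS(KI))))
  step 5: K(SS(IS(KS(KI))))
  step 6: K(SS(S(KS(KI))))
  step 7: K(SS(SS))

Term B:
  start: K(SS(S(KS(KI))))
  step 1: K(SS(SS))

Answer: SAME — A ⇓ K(SS(SS)), B ⇓ K(SS(SS))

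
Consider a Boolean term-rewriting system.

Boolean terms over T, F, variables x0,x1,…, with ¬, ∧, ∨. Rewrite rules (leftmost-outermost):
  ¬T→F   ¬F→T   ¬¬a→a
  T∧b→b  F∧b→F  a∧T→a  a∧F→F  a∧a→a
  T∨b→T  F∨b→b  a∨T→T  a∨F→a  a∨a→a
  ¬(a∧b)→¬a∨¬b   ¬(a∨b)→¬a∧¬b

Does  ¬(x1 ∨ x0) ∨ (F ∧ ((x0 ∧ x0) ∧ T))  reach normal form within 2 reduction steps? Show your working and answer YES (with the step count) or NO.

  start: ¬(x1 ∨ x0) ∨ (F ∧ ((x0 ∧ x0) ∧ T))
  →1  (¬x1 ∧ ¬x0) ∨ (F ∧ ((x0 ∧ x0) ∧ T))
  →2  (¬x1 ∧ ¬x0) ∨ F

Answer: NO — after 2 steps the term is (¬x1 ∧ ¬x0) ∨ F, not yet normal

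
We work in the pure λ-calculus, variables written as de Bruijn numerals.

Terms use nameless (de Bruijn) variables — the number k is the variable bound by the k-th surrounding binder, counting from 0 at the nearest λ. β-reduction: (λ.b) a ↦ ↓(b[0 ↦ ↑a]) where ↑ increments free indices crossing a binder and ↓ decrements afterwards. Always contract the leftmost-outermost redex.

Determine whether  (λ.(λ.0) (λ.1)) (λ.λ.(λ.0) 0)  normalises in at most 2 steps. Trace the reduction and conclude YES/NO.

Answer: NO — after 2 steps the term is λ.λ.λ.(λ.0) 0, not yet normal

Derivation:
  start: (λ.(λ.0) (λ.1)) (λ.λ.(λ.0) 0)
  [1] (λ.0) (λ.λ.λ.(λ.0) 0)
  [2] λ.λ.λ.(λ.0) 0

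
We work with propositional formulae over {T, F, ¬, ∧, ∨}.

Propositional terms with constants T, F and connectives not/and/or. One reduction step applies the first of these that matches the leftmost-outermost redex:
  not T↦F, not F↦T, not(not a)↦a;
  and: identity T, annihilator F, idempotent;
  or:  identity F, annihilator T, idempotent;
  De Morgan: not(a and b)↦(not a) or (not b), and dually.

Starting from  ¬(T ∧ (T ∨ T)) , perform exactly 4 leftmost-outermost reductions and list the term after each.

  start: ¬(T ∧ (T ∨ T))
  →1  ¬T ∨ ¬(T ∨ T)
  →2  F ∨ ¬(T ∨ T)
  →3  ¬(T ∨ T)
  →4  ¬T ∧ ¬T

Answer: after 4 steps: ¬T ∧ ¬T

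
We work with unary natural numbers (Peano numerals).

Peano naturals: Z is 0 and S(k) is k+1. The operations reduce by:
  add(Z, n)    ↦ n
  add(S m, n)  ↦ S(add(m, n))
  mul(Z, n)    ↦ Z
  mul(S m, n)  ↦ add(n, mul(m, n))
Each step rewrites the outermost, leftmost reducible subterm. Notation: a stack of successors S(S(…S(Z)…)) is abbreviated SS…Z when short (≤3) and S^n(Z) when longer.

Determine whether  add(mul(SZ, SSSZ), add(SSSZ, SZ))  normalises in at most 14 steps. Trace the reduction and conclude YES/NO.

Answer: YES — reaches normal form S^7(Z) in 14 ≤ 14 steps

Derivation:
  start: add(mul(SZ, SSSZ), add(SSSZ, SZ))
  →1  add(add(SSSZ, mul(Z, SSSZ)), add(SSSZ, SZ))
  →2  add(S(add(SSZ, mul(Z, SSSZ))), add(SSSZ, SZ))
  →3  S(add(add(SSZ, mul(Z, SSSZ)), add(SSSZ, SZ)))
  →4  S(add(S(add(SZ, mul(Z, SSSZ))), add(SSSZ, SZ)))
  →5  S(S(add(add(SZ, mul(Z, SSSZ)), add(SSSZ, SZ))))
  →6  S(S(add(S(add(Z, mul(Z, SSSZ))), add(SSSZ, SZ))))
  →7  S(S(S(add(add(Z, mul(Z, SSSZ)), add(SSSZ, SZ)))))
  →8  S(S(S(add(mul(Z, SSSZ), add(SSSZ, SZ)))))
  →9  S(S(S(add(Z, add(SSSZ, SZ)))))
  →10  S(S(S(add(SSSZ, SZ))))
  →11  S(S(S(S(add(SSZ, SZ)))))
  →12  S(S(S(S(S(add(SZ, SZ))))))
  →13  S(S(S(S(S(S(add(Z, SZ)))))))
  →14  S^7(Z)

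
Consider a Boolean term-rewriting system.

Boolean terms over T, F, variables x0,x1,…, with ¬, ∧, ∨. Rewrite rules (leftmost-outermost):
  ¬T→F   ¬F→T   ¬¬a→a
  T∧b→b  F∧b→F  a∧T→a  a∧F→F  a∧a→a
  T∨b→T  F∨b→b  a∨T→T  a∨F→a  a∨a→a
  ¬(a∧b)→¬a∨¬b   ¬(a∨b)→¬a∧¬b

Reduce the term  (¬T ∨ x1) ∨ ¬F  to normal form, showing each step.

  start: (¬T ∨ x1) ∨ ¬F
  step 1: (F ∨ x1) ∨ ¬F
  step 2: x1 ∨ ¬F
  step 3: x1 ∨ T
  step 4: T

Answer: normal form = T  (in 4 steps)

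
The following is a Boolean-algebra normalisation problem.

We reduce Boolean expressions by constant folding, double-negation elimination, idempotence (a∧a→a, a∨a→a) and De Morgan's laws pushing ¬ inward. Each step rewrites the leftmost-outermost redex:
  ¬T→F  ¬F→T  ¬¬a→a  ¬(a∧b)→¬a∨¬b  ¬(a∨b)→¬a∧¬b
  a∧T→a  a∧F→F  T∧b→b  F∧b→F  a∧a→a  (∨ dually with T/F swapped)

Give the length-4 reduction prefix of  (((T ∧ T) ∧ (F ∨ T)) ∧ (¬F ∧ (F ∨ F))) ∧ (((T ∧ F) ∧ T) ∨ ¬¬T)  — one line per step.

Answer: after 4 steps: (¬F ∧ (F ∨ F)) ∧ (((T ∧ F) ∧ T) ∨ ¬¬T)

Derivation:
  start: (((T ∧ T) ∧ (F ∨ T)) ∧ (¬F ∧ (F ∨ F))) ∧ (((T ∧ F) ∧ T) ∨ ¬¬T)
  step 1: ((T ∧ (F ∨ T)) ∧ (¬F ∧ (F ∨ F))) ∧ (((T ∧ F) ∧ T) ∨ ¬¬T)
  step 2: ((F ∨ T) ∧ (¬F ∧ (F ∨ F))) ∧ (((T ∧ F) ∧ T) ∨ ¬¬T)
  step 3: (T ∧ (¬F ∧ (F ∨ F))) ∧ (((T ∧ F) ∧ T) ∨ ¬¬T)
  step 4: (¬F ∧ (F ∨ F)) ∧ (((T ∧ F) ∧ T) ∨ ¬¬T)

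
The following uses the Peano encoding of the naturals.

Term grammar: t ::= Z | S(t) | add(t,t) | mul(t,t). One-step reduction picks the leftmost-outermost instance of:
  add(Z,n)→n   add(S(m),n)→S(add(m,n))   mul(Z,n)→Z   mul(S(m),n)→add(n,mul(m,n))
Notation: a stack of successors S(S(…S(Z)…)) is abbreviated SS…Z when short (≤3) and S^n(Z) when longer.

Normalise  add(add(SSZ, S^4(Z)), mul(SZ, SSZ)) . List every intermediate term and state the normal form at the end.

  start: add(add(SSZ, S^4(Z)), mul(SZ, SSZ))
  [1] add(S(add(SZ, S^4(Z))), mul(SZ, SSZ))
  [2] S(add(add(SZ, S^4(Z)), mul(SZ, SSZ)))
  [3] S(add(S(add(Z, S^4(Z))), mul(SZ, SSZ)))
  [4] S(S(add(add(Z, S^4(Z)), mul(SZ, SSZ))))
  [5] S(S(add(S^4(Z), mul(SZ, SSZ))))
  [6] S(S(S(add(SSSZ, mul(SZ, SSZ)))))
  [7] S(S(S(S(add(SSZ, mul(SZ, SSZ))))))
  [8] S(S(S(S(S(add(SZ, mul(SZ, SSZ)))))))
  [9] S(S(S(S(S(S(add(Z, mul(SZ, SSZ))))))))
  [10] S(S(S(S(S(S(mul(SZ, SSZ)))))))
  [11] S(S(S(S(S(S(add(SSZ, mul(Z, SSZ))))))))
  [12] S(S(S(S(S(S(S(add(SZ, mul(Z, SSZ)))))))))
  [13] S(S(S(S(S(S(S(S(add(Z, mul(Z, SSZ))))))))))
  [14] S(S(S(S(S(S(S(S(mul(Z, SSZ)))))))))
  [15] S^8(Z)

Answer: normal form = S^8(Z)  (in 15 steps)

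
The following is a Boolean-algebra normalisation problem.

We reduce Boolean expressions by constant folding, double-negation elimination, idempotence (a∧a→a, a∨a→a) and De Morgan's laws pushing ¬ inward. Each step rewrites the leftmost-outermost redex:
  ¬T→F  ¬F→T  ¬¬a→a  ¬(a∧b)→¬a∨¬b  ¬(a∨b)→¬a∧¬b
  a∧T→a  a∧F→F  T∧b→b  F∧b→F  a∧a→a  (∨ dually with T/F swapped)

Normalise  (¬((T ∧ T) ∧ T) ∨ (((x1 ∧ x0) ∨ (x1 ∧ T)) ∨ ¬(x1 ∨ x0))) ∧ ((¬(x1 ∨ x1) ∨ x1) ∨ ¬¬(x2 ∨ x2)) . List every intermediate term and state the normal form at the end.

Answer: normal form = (((x1 ∧ x0) ∨ x1) ∨ (¬x1 ∧ ¬x0)) ∧ ((¬x1 ∨ x1) ∨ x2)  (in 12 steps)

Working:
  start: (¬((T ∧ T) ∧ T) ∨ (((x1 ∧ x0) ∨ (x1 ∧ T)) ∨ ¬(x1 ∨ x0))) ∧ ((¬(x1 ∨ x1) ∨ x1) ∨ ¬¬(x2 ∨ x2))
  →1  ((¬(T ∧ T) ∨ ¬T) ∨ (((x1 ∧ x0) ∨ (x1 ∧ T)) ∨ ¬(x1 ∨ x0))) ∧ ((¬(x1 ∨ x1) ∨ x1) ∨ ¬¬(x2 ∨ x2))
  →2  (((¬T ∨ ¬T) ∨ ¬T) ∨ (((x1 ∧ x0) ∨ (x1 ∧ T)) ∨ ¬(x1 ∨ x0))) ∧ ((¬(x1 ∨ x1) ∨ x1) ∨ ¬¬(x2 ∨ x2))
  →3  ((¬T ∨ ¬T) ∨ (((x1 ∧ x0) ∨ (x1 ∧ T)) ∨ ¬(x1 ∨ x0))) ∧ ((¬(x1 ∨ x1) ∨ x1) ∨ ¬¬(x2 ∨ x2))
  →4  (¬T ∨ (((x1 ∧ x0) ∨ (x1 ∧ T)) ∨ ¬(x1 ∨ x0))) ∧ ((¬(x1 ∨ x1) ∨ x1) ∨ ¬¬(x2 ∨ x2))
  →5  (F ∨ (((x1 ∧ x0) ∨ (x1 ∧ T)) ∨ ¬(x1 ∨ x0))) ∧ ((¬(x1 ∨ x1) ∨ x1) ∨ ¬¬(x2 ∨ x2))
  →6  (((x1 ∧ x0) ∨ (x1 ∧ T)) ∨ ¬(x1 ∨ x0)) ∧ ((¬(x1 ∨ x1) ∨ x1) ∨ ¬¬(x2 ∨ x2))
  →7  (((x1 ∧ x0) ∨ x1) ∨ ¬(x1 ∨ x0)) ∧ ((¬(x1 ∨ x1) ∨ x1) ∨ ¬¬(x2 ∨ x2))
  →8  (((x1 ∧ x0) ∨ x1) ∨ (¬x1 ∧ ¬x0)) ∧ ((¬(x1 ∨ x1) ∨ x1) ∨ ¬¬(x2 ∨ x2))
  →9  (((x1 ∧ x0) ∨ x1) ∨ (¬x1 ∧ ¬x0)) ∧ (((¬x1 ∧ ¬x1) ∨ x1) ∨ ¬¬(x2 ∨ x2))
  →10  (((x1 ∧ x0) ∨ x1) ∨ (¬x1 ∧ ¬x0)) ∧ ((¬x1 ∨ x1) ∨ ¬¬(x2 ∨ x2))
  →11  (((x1 ∧ x0) ∨ x1) ∨ (¬x1 ∧ ¬x0)) ∧ ((¬x1 ∨ x1) ∨ (x2 ∨ x2))
  →12  (((x1 ∧ x0) ∨ x1) ∨ (¬x1 ∧ ¬x0)) ∧ ((¬x1 ∨ x1) ∨ x2)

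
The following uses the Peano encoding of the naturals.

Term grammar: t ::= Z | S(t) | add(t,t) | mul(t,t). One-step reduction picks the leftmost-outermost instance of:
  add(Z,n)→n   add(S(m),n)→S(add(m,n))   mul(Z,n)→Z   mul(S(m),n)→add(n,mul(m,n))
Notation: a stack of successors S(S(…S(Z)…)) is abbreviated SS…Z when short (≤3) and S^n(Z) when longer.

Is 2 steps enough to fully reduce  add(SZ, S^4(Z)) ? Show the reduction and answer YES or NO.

Answer: YES — reaches normal form S^5(Z) in 2 ≤ 2 steps

Reduction:
  start: add(SZ, S^4(Z))
  step 1: S(add(Z, S^4(Z)))
  step 2: S^5(Z)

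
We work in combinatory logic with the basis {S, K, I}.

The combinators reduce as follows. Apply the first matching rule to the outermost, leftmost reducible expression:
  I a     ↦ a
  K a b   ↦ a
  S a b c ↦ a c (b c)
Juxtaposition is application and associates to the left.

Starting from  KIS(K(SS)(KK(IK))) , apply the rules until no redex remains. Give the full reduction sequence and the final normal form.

  start: KIS(K(SS)(KK(IK)))
  →1  I(K(SS)(KK(IK)))
  →2  K(SS)(KK(IK))
  →3  SS

Answer: normal form = SS  (in 3 steps)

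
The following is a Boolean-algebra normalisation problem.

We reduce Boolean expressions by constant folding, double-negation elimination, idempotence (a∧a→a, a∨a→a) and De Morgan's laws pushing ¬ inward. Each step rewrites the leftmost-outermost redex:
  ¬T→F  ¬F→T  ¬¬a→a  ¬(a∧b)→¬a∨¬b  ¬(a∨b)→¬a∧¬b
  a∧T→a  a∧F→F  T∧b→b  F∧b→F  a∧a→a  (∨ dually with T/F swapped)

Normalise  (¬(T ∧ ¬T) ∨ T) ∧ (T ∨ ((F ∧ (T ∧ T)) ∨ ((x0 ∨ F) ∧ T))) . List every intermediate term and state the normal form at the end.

Answer: normal form = T  (in 3 steps)

Reduction:
  start: (¬(T ∧ ¬T) ∨ T) ∧ (T ∨ ((F ∧ (T ∧ T)) ∨ ((x0 ∨ F) ∧ T)))
  [1] T ∧ (T ∨ ((F ∧ (T ∧ T)) ∨ ((x0 ∨ F) ∧ T)))
  [2] T ∨ ((F ∧ (T ∧ T)) ∨ ((x0 ∨ F) ∧ T))
  [3] T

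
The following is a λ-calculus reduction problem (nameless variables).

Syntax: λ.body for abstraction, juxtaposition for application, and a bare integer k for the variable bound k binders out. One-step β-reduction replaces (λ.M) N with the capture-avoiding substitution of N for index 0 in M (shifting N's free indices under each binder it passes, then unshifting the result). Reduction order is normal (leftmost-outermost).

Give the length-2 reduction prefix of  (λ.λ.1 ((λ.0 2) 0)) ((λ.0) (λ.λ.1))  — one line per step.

Answer: after 2 steps: λ.(λ.λ.1) ((λ.0 ((λ.0) (λ.λ.1))) 0)

Reduction:
  start: (λ.λ.1 ((λ.0 2) 0)) ((λ.0) (λ.λ.1))
  →1  λ.(λ.0) (λ.λ.1) ((λ.0 ((λ.0) (λ.λ.1))) 0)
  →2  λ.(λ.λ.1) ((λ.0 ((λ.0) (λ.λ.1))) 0)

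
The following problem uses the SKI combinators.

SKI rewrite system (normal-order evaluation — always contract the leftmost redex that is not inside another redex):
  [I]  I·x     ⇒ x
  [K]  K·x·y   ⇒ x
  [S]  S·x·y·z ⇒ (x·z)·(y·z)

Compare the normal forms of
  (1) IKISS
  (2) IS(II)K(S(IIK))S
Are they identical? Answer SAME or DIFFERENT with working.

Answer: SAME — A ⇓ S, B ⇓ S

Reduction:
Term A:
  start: IKISS
  →1  KISS
  →2  IS
  →3  S

Term B:
  start: IS(II)K(S(IIK))S
  →1  S(II)K(S(IIK))S
  →2  II(S(IIK))(K(S(IIK)))S
  →3  I(S(IIK))(K(S(IIK)))S
  →4  S(IIK)(K(S(IIK)))S
  →5  IIKS(K(S(IIK))S)
  →6  IKS(K(S(IIK))S)
  →7  KS(K(S(IIK))S)
  →8  S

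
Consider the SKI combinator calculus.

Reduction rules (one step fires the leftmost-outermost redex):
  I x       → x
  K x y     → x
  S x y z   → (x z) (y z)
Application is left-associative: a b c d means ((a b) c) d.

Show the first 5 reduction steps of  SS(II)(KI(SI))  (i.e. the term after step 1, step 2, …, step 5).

Answer: after 5 steps: SII

Derivation:
  start: SS(II)(KI(SI))
  step 1: S(KI(SI))(II(KI(SI)))
  step 2: SI(II(KI(SI)))
  step 3: SI(I(KI(SI)))
  step 4: SI(KI(SI))
  step 5: SII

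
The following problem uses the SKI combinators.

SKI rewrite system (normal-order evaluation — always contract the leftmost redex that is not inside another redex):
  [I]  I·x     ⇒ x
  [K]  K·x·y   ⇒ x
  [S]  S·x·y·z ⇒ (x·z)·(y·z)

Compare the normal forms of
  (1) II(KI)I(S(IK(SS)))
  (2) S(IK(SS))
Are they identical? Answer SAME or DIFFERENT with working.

Answer: SAME — A ⇓ S(K(SS)), B ⇓ S(K(SS))

Working:
Term A:
  start: II(KI)I(S(IK(SS)))
  step 1: I(KI)I(S(IK(SS)))
  step 2: KII(S(IK(SS)))
  step 3: I(S(IK(SS)))
  step 4: S(IK(SS))
  step 5: S(K(SS))

Term B:
  start: S(IK(SS))
  step 1: S(K(SS))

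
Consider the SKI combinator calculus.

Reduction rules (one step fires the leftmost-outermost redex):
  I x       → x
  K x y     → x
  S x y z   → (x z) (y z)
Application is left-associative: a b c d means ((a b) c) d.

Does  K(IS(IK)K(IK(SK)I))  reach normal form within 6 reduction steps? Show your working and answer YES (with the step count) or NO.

Answer: YES — reaches normal form K(SK) in 6 ≤ 6 steps

Working:
  start: K(IS(IK)K(IK(SK)I))
  →1  K(S(IK)K(IK(SK)I))
  →2  K(IK(IK(SK)I)(K(IK(SK)I)))
  →3  K(K(IK(SK)I)(K(IK(SK)I)))
  →4  K(IK(SK)I)
  →5  K(K(SK)I)
  →6  K(SK)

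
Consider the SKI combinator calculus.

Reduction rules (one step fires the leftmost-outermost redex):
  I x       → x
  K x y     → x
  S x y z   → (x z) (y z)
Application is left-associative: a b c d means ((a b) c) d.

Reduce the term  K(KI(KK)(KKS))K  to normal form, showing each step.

  start: K(KI(KK)(KKS))K
  →1  KI(KK)(KKS)
  →2  I(KKS)
  →3  KKS
  →4  K

Answer: normal form = K  (in 4 steps)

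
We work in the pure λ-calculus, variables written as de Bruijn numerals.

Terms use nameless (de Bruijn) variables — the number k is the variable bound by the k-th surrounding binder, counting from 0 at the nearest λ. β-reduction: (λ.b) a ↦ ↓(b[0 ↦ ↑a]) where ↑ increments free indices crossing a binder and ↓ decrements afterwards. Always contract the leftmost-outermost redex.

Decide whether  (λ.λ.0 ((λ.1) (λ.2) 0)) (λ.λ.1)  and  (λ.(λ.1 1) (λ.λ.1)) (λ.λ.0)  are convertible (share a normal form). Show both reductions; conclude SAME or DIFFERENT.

Answer: DIFFERENT — A ⇓ λ.0 (0 0), B ⇓ λ.0

Working:
Term A:
  start: (λ.λ.0 ((λ.1) (λ.2) 0)) (λ.λ.1)
  [1] λ.0 ((λ.1) (λ.λ.λ.1) 0)
  [2] λ.0 (0 0)

Term B:
  start: (λ.(λ.1 1) (λ.λ.1)) (λ.λ.0)
  [1] (λ.(λ.λ.0) (λ.λ.0)) (λ.λ.1)
  [2] (λ.λ.0) (λ.λ.0)
  [3] λ.0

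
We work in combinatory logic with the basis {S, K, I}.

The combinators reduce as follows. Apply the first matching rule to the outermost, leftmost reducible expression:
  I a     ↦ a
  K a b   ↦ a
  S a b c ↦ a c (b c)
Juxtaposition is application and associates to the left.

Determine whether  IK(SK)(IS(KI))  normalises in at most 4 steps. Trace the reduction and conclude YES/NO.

  start: IK(SK)(IS(KI))
  [1] K(SK)(IS(KI))
  [2] SK

Answer: YES — reaches normal form SK in 2 ≤ 4 steps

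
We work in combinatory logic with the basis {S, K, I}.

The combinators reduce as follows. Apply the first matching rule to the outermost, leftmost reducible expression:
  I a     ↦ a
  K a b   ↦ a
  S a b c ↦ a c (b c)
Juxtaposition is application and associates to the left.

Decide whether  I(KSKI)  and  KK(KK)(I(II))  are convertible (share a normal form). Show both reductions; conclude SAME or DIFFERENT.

Term A:
  start: I(KSKI)
  step 1: KSKI
  step 2: SI

Term B:
  start: KK(KK)(I(II))
  step 1: K(I(II))
  step 2: K(II)
  step 3: KI

Answer: DIFFERENT — A ⇓ SI, B ⇓ KI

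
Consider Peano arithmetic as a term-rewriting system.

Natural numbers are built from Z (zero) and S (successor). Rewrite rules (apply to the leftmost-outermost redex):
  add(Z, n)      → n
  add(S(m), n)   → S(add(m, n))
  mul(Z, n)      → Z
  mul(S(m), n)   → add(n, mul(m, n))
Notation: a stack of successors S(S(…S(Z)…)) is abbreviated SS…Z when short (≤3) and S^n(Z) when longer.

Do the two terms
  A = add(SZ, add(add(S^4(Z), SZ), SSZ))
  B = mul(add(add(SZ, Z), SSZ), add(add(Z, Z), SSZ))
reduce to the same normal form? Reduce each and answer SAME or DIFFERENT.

Term A:
  start: add(SZ, add(add(S^4(Z), SZ), SSZ))
  →1  S(add(Z, add(add(S^4(Z), SZ), SSZ)))
  →2  S(add(add(S^4(Z), SZ), SSZ))
  →3  S(add(S(add(SSSZ, SZ)), SSZ))
  →4  S(S(add(add(SSSZ, SZ), SSZ)))
  →5  S(S(add(S(add(SSZ, SZ)), SSZ)))
  →6  S(S(S(add(add(SSZ, SZ), SSZ))))
  →7  S(S(S(add(S(add(SZ, SZ)), SSZ))))
  →8  S(S(S(S(add(add(SZ, SZ), SSZ)))))
  →9  S(S(S(S(add(S(add(Z, SZ)), SSZ)))))
  →10  S(S(S(S(S(add(add(Z, SZ), SSZ))))))
  →11  S(S(S(S(S(add(SZ, SSZ))))))
  →12  S(S(S(S(S(S(add(Z, SSZ)))))))
  →13  S^8(Z)

Term B:
  start: mul(add(add(SZ, Z), SSZ), add(add(Z, Z), SSZ))
  →1  mul(add(S(add(Z, Z)), SSZ), add(add(Z, Z), SSZ))
  →2  mul(S(add(add(Z, Z), SSZ)), add(add(Z, Z), SSZ))
  →3  add(add(add(Z, Z), SSZ), mul(add(add(Z, Z), SSZ), add(add(Z, Z), SSZ)))
  →4  add(add(Z, SSZ), mul(add(add(Z, Z), SSZ), add(add(Z, Z), SSZ)))
  →5  add(SSZ, mul(add(add(Z, Z), SSZ), add(add(Z, Z), SSZ)))
  →6  S(add(SZ, mul(add(add(Z, Z), SSZ), add(add(Z, Z), SSZ))))
  →7  S(S(add(Z, mul(add(add(Z, Z), SSZ), add(add(Z, Z), SSZ)))))
  →8  S(S(mul(add(add(Z, Z), SSZ), add(add(Z, Z), SSZ))))
  →9  S(S(mul(add(Z, SSZ), add(add(Z, Z), SSZ))))
  →10  S(S(mul(SSZ, add(add(Z, Z), SSZ))))
  →11  S(S(add(add(add(Z, Z), SSZ), mul(SZ, add(add(Z, Z), SSZ)))))
  →12  S(S(add(add(Z, SSZ), mul(SZ, add(add(Z, Z), SSZ)))))
  →13  S(S(add(SSZ, mul(SZ, add(add(Z, Z), SSZ)))))
  →14  S(S(S(add(SZ, mul(SZ, add(add(Z, Z), SSZ))))))
  →15  S(S(S(S(add(Z, mul(SZ, add(add(Z, Z), SSZ)))))))
  →16  S(S(S(S(mul(SZ, add(add(Z, Z), SSZ))))))
  →17  S(S(S(S(add(add(add(Z, Z), SSZ), mul(Z, add(add(Z, Z), SSZ)))))))
  →18  S(S(S(S(add(add(Z, SSZ), mul(Z, add(add(Z, Z), SSZ)))))))
  →19  S(S(S(S(add(SSZ, mul(Z, add(add(Z, Z), SSZ)))))))
  →20  S(S(S(S(S(add(SZ, mul(Z, add(add(Z, Z), SSZ))))))))
  →21  S(S(S(S(S(S(add(Z, mul(Z, add(add(Z, Z), SSZ)))))))))
  →22  S(S(S(S(S(S(mul(Z, add(add(Z, Z), SSZ))))))))
  →23  S^6(Z)

Answer: DIFFERENT — A ⇓ S^8(Z), B ⇓ S^6(Z)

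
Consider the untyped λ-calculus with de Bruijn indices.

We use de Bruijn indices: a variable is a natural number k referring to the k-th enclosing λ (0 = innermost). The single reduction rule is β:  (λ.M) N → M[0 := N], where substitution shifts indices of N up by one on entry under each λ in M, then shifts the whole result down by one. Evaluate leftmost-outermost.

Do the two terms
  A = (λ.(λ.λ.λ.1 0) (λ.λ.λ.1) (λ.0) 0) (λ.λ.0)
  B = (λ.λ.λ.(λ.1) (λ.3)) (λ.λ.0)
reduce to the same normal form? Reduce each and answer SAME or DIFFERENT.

Answer: SAME — A ⇓ λ.λ.0, B ⇓ λ.λ.0

Working:
Term A:
  start: (λ.(λ.λ.λ.1 0) (λ.λ.λ.1) (λ.0) 0) (λ.λ.0)
  [1] (λ.λ.λ.1 0) (λ.λ.λ.1) (λ.0) (λ.λ.0)
  [2] (λ.λ.1 0) (λ.0) (λ.λ.0)
  [3] (λ.(λ.0) 0) (λ.λ.0)
  [4] (λ.0) (λ.λ.0)
  [5] λ.λ.0

Term B:
  start: (λ.λ.λ.(λ.1) (λ.3)) (λ.λ.0)
  [1] λ.λ.(λ.1) (λ.λ.λ.0)
  [2] λ.λ.0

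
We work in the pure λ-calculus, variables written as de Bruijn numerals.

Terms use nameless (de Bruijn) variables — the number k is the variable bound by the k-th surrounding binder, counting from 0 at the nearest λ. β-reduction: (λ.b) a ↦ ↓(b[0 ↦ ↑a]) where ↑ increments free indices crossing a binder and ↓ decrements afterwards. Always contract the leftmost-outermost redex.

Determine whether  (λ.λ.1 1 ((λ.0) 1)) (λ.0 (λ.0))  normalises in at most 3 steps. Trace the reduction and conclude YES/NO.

  start: (λ.λ.1 1 ((λ.0) 1)) (λ.0 (λ.0))
  →1  λ.(λ.0 (λ.0)) (λ.0 (λ.0)) ((λ.0) (λ.0 (λ.0)))
  →2  λ.(λ.0 (λ.0)) (λ.0) ((λ.0) (λ.0 (λ.0)))
  →3  λ.(λ.0) (λ.0) ((λ.0) (λ.0 (λ.0)))

Answer: NO — after 3 steps the term is λ.(λ.0) (λ.0) ((λ.0) (λ.0 (λ.0))), not yet normal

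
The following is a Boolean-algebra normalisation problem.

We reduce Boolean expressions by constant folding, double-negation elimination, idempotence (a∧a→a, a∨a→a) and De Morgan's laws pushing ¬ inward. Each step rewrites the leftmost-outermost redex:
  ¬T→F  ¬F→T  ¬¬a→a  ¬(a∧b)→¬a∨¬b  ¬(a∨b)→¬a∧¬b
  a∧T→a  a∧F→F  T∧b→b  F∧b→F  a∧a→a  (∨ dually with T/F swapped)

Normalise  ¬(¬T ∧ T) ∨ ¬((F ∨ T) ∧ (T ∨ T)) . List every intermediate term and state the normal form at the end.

  start: ¬(¬T ∧ T) ∨ ¬((F ∨ T) ∧ (T ∨ T))
  [1] (¬¬T ∨ ¬T) ∨ ¬((F ∨ T) ∧ (T ∨ T))
  [2] (T ∨ ¬T) ∨ ¬((F ∨ T) ∧ (T ∨ T))
  [3] T ∨ ¬((F ∨ T) ∧ (T ∨ T))
  [4] T

Answer: normal form = T  (in 4 steps)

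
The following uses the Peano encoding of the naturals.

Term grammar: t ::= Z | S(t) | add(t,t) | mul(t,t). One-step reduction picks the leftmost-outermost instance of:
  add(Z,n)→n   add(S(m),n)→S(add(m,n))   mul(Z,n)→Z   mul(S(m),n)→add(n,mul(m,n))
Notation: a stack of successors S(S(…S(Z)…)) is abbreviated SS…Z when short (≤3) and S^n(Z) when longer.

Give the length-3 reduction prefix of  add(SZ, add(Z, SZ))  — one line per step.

  start: add(SZ, add(Z, SZ))
  [1] S(add(Z, add(Z, SZ)))
  [2] S(add(Z, SZ))
  [3] SSZ

Answer: after 3 steps: SSZ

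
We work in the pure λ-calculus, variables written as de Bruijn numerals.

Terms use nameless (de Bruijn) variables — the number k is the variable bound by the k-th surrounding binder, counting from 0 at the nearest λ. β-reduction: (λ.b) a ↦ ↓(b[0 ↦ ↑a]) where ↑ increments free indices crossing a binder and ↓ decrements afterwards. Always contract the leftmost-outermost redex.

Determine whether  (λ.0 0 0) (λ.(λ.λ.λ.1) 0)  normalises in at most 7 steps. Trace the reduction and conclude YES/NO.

  start: (λ.0 0 0) (λ.(λ.λ.λ.1) 0)
  [1] (λ.(λ.λ.λ.1) 0) (λ.(λ.λ.λ.1) 0) (λ.(λ.λ.λ.1) 0)
  [2] (λ.λ.λ.1) (λ.(λ.λ.λ.1) 0) (λ.(λ.λ.λ.1) 0)
  [3] (λ.λ.1) (λ.(λ.λ.λ.1) 0)
  [4] λ.λ.(λ.λ.λ.1) 0
  [5] λ.λ.λ.λ.1

Answer: YES — reaches normal form λ.λ.λ.λ.1 in 5 ≤ 7 steps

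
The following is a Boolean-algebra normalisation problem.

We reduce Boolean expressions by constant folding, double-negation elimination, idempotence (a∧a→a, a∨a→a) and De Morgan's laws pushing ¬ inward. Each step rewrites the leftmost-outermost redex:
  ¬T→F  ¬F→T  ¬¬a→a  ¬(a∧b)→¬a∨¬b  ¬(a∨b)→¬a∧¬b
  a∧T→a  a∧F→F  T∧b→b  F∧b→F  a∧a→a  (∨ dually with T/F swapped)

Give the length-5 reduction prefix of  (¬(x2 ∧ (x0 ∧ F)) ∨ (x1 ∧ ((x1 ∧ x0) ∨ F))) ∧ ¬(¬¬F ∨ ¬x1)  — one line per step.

  start: (¬(x2 ∧ (x0 ∧ F)) ∨ (x1 ∧ ((x1 ∧ x0) ∨ F))) ∧ ¬(¬¬F ∨ ¬x1)
  [1] ((¬x2 ∨ ¬(x0 ∧ F)) ∨ (x1 ∧ ((x1 ∧ x0) ∨ F))) ∧ ¬(¬¬F ∨ ¬x1)
  [2] ((¬x2 ∨ (¬x0 ∨ ¬F)) ∨ (x1 ∧ ((x1 ∧ x0) ∨ F))) ∧ ¬(¬¬F ∨ ¬x1)
  [3] ((¬x2 ∨ (¬x0 ∨ T)) ∨ (x1 ∧ ((x1 ∧ x0) ∨ F))) ∧ ¬(¬¬F ∨ ¬x1)
  [4] ((¬x2 ∨ T) ∨ (x1 ∧ ((x1 ∧ x0) ∨ F))) ∧ ¬(¬¬F ∨ ¬x1)
  [5] (T ∨ (x1 ∧ ((x1 ∧ x0) ∨ F))) ∧ ¬(¬¬F ∨ ¬x1)

Answer: after 5 steps: (T ∨ (x1 ∧ ((x1 ∧ x0) ∨ F))) ∧ ¬(¬¬F ∨ ¬x1)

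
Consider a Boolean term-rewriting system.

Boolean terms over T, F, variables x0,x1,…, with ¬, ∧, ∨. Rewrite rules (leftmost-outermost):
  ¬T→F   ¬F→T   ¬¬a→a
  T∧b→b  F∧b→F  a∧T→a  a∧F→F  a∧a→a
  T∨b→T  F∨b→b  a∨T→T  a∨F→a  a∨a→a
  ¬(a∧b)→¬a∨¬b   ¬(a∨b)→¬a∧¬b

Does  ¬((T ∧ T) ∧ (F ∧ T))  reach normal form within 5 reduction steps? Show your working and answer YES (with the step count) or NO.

  start: ¬((T ∧ T) ∧ (F ∧ T))
  [1] ¬(T ∧ T) ∨ ¬(F ∧ T)
  [2] (¬T ∨ ¬T) ∨ ¬(F ∧ T)
  [3] ¬T ∨ ¬(F ∧ T)
  [4] F ∨ ¬(F ∧ T)
  [5] ¬(F ∧ T)

Answer: NO — after 5 steps the term is ¬(F ∧ T), not yet normal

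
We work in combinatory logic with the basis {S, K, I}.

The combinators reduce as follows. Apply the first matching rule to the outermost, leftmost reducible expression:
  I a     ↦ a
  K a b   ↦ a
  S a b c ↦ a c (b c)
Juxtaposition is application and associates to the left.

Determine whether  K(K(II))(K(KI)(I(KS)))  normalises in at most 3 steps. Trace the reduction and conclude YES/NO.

  start: K(K(II))(K(KI)(I(KS)))
  step 1: K(II)
  step 2: KI

Answer: YES — reaches normal form KI in 2 ≤ 3 steps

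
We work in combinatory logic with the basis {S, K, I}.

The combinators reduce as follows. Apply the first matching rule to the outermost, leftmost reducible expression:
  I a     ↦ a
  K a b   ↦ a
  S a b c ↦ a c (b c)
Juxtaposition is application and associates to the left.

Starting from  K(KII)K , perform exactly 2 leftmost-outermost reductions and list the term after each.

Answer: after 2 steps: I

Reduction:
  start: K(KII)K
  step 1: KII
  step 2: I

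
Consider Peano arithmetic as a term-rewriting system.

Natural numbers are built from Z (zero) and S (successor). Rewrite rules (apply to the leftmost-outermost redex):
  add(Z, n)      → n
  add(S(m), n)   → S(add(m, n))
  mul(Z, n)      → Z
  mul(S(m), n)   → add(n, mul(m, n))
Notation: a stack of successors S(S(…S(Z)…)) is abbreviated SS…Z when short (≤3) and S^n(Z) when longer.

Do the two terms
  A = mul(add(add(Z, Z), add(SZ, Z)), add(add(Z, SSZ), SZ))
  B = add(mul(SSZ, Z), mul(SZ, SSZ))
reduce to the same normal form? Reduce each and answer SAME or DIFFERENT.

Term A:
  start: mul(add(add(Z, Z), add(SZ, Z)), add(add(Z, SSZ), SZ))
  [1] mul(add(Z, add(SZ, Z)), add(add(Z, SSZ), SZ))
  [2] mul(add(SZ, Z), add(add(Z, SSZ), SZ))
  [3] mul(S(add(Z, Z)), add(add(Z, SSZ), SZ))
  [4] add(add(add(Z, SSZ), SZ), mul(add(Z, Z), add(add(Z, SSZ), SZ)))
  [5] add(add(SSZ, SZ), mul(add(Z, Z), add(add(Z, SSZ), SZ)))
  [6] add(S(add(SZ, SZ)), mul(add(Z, Z), add(add(Z, SSZ), SZ)))
  [7] S(add(add(SZ, SZ), mul(add(Z, Z), add(add(Z, SSZ), SZ))))
  [8] S(add(S(add(Z, SZ)), mul(add(Z, Z), add(add(Z, SSZ), SZ))))
  [9] S(S(add(add(Z, SZ), mul(add(Z, Z), add(add(Z, SSZ), SZ)))))
  [10] S(S(add(SZ, mul(add(Z, Z), add(add(Z, SSZ), SZ)))))
  [11] S(S(S(add(Z, mul(add(Z, Z), add(add(Z, SSZ), SZ))))))
  [12] S(S(S(mul(add(Z, Z), add(add(Z, SSZ), SZ)))))
  [13] S(S(S(mul(Z, add(add(Z, SSZ), SZ)))))
  [14] SSSZ

Term B:
  start: add(mul(SSZ, Z), mul(SZ, SSZ))
  [1] add(add(Z, mul(SZ, Z)), mul(SZ, SSZ))
  [2] add(mul(SZ, Z), mul(SZ, SSZ))
  [3] add(add(Z, mul(Z, Z)), mul(SZ, SSZ))
  [4] add(mul(Z, Z), mul(SZ, SSZ))
  [5] add(Z, mul(SZ, SSZ))
  [6] mul(SZ, SSZ)
  [7] add(SSZ, mul(Z, SSZ))
  [8] S(add(SZ, mul(Z, SSZ)))
  [9] S(S(add(Z, mul(Z, SSZ))))
  [10] S(S(mul(Z, SSZ)))
  [11] SSZ

Answer: DIFFERENT — A ⇓ SSSZ, B ⇓ SSZ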